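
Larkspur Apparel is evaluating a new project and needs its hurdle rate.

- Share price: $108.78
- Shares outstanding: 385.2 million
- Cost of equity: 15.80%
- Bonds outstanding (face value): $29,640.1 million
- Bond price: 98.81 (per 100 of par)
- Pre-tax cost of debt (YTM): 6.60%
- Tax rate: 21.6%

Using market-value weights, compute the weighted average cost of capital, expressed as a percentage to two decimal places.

11.43%

Market value of equity E = 108.78 × 385.2m = 41902.056m. Market value of debt D = 29640.1m × 98.81/100 = 29287.38281m.
Total capital V = 41902.056 + 29287.38281 = 71189.43881.
Equity: weight = 41902.056/71189.43881 = 0.5886; cost = 15.8%.
Bonds outstanding: weight = 29287.38281/71189.43881 = 0.4114; after-tax cost = 6.6% × (1 − 21.6%) = 5.1744%.
WACC = 0.5886 × 15.8000% + 0.4114 × 5.1744% = 11.4286%.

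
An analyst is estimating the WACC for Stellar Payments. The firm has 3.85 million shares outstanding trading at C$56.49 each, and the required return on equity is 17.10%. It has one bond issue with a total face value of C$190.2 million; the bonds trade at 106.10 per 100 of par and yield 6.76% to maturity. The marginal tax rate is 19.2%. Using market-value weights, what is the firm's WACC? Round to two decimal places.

Market value of equity E = 56.49 × 3.85m = 217.4865m. Market value of debt D = 190.2m × 106.1/100 = 201.8022m.
Total capital V = 217.4865 + 201.8022 = 419.2887.
Equity: weight = 217.4865/419.2887 = 0.5187; cost = 17.1%.
Bonds outstanding: weight = 201.8022/419.2887 = 0.4813; after-tax cost = 6.76% × (1 − 19.2%) = 5.4621%.
WACC = 0.5187 × 17.1000% + 0.4813 × 5.4621% = 11.4987%.

11.50%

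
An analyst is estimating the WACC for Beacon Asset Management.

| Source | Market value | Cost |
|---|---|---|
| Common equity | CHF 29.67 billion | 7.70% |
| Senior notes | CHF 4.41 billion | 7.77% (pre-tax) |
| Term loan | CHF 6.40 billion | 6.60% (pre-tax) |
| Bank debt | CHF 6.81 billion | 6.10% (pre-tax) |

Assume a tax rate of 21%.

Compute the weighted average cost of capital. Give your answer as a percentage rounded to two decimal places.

6.80%

Total capital V = 29.67 + 4.41 + 6.4 + 6.81 = 47.29.
Equity: weight = 29.67/47.29 = 0.6274; cost = 7.7%.
Senior notes: weight = 4.41/47.29 = 0.0933; after-tax cost = 7.77% × (1 − 21%) = 6.1383%.
Term loan: weight = 6.4/47.29 = 0.1353; after-tax cost = 6.6% × (1 − 21%) = 5.2140%.
Bank debt: weight = 6.81/47.29 = 0.1440; after-tax cost = 6.1% × (1 − 21%) = 4.8190%.
WACC = 0.6274 × 7.7000% + 0.0933 × 6.1383% + 0.1353 × 5.2140% + 0.1440 × 4.8190% = 6.8030%.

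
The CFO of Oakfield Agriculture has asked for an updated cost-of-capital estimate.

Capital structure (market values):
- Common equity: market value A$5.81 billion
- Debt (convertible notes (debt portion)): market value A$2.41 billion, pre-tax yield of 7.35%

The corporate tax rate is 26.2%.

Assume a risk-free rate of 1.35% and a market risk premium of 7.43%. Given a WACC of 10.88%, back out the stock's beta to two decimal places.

Total capital V = 5.81 + 2.41 = 8.22.
Equity weight = 5.81/8.22 = 0.7068.
Convertible notes (debt portion) weight = 2.41/8.22 = 0.2932.
Debt contribution = 0.2932 × 7.35% × (1 − 26.2%) = 1.5903%.
Required equity contribution = 10.88% − 1.5903% = 9.2897%  ⇒  Re = 13.1430%.
CAPM: 13.1430% = 1.35% + β × 7.43%  ⇒  β = 1.5872.

1.59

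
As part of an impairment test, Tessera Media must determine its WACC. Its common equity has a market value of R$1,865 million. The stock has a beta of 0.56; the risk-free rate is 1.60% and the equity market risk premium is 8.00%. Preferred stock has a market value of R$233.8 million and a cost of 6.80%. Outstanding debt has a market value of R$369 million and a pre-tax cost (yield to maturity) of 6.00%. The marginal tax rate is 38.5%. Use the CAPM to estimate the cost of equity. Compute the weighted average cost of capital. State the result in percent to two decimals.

5.79%

Cost of equity via CAPM: Re = 1.6% + 0.56 × 8.0% = 6.0800%.
Total capital V = 1865 + 233.8 + 369 = 2467.8.
Equity: weight = 1865/2467.8 = 0.7557; cost = 6.08%.
Preferred: weight = 233.8/2467.8 = 0.0947; cost = 6.8%.
Debt: weight = 369/2467.8 = 0.1495; after-tax cost = 6% × (1 − 38.5%) = 3.6900%.
WACC = 0.7557 × 6.0800% + 0.0947 × 6.8000% + 0.1495 × 3.6900% = 5.7908%.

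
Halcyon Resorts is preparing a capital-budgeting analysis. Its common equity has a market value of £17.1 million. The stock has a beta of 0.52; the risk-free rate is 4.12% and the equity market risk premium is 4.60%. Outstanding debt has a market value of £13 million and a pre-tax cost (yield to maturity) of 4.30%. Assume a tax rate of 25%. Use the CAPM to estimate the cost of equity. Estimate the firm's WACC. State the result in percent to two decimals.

Cost of equity via CAPM: Re = 4.12% + 0.52 × 4.6% = 6.5120%.
Total capital V = 17.1 + 13 = 30.1.
Equity: weight = 17.1/30.1 = 0.5681; cost = 6.512%.
Debt: weight = 13/30.1 = 0.4319; after-tax cost = 4.3% × (1 − 25%) = 3.2250%.
WACC = 0.5681 × 6.5120% + 0.4319 × 3.2250% = 5.0924%.

5.09%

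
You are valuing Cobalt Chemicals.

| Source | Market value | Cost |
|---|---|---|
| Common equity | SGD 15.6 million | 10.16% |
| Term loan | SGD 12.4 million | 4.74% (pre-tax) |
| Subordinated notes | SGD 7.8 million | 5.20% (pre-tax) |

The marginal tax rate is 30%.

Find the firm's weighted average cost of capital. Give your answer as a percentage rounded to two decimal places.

Total capital V = 15.6 + 12.4 + 7.8 = 35.8.
Equity: weight = 15.6/35.8 = 0.4358; cost = 10.16%.
Term loan: weight = 12.4/35.8 = 0.3464; after-tax cost = 4.74% × (1 − 30%) = 3.3180%.
Subordinated notes: weight = 7.8/35.8 = 0.2179; after-tax cost = 5.2% × (1 − 30%) = 3.6400%.
WACC = 0.4358 × 10.1600% + 0.3464 × 3.3180% + 0.2179 × 3.6400% = 6.3696%.

6.37%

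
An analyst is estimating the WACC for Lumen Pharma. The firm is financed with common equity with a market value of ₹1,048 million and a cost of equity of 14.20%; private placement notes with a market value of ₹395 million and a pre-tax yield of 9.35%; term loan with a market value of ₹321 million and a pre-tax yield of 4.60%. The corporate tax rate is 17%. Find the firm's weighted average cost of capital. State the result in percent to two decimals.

10.87%

Total capital V = 1048 + 395 + 321 = 1764.
Equity: weight = 1048/1764 = 0.5941; cost = 14.2%.
Private placement notes: weight = 395/1764 = 0.2239; after-tax cost = 9.35% × (1 − 17%) = 7.7605%.
Term loan: weight = 321/1764 = 0.1820; after-tax cost = 4.6% × (1 − 17%) = 3.8180%.
WACC = 0.5941 × 14.2000% + 0.2239 × 7.7605% + 0.1820 × 3.8180% = 10.8688%.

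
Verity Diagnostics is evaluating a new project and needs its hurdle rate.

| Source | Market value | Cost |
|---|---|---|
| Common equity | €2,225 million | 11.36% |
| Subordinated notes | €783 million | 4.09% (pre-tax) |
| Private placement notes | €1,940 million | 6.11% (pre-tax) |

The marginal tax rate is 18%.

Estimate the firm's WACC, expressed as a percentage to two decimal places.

7.60%

Total capital V = 2225 + 783 + 1940 = 4948.
Equity: weight = 2225/4948 = 0.4497; cost = 11.36%.
Subordinated notes: weight = 783/4948 = 0.1582; after-tax cost = 4.09% × (1 − 18%) = 3.3538%.
Private placement notes: weight = 1940/4948 = 0.3921; after-tax cost = 6.11% × (1 − 18%) = 5.0102%.
WACC = 0.4497 × 11.3600% + 0.1582 × 3.3538% + 0.3921 × 5.0102% = 7.6034%.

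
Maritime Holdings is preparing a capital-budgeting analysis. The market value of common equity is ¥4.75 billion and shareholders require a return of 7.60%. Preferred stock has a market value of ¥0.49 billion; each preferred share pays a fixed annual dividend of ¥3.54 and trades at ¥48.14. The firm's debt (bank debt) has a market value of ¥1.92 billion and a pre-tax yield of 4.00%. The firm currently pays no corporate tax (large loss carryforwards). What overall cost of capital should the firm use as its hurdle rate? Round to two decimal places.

6.62%

Cost of preferred: Rp = 3.54 / 48.14 = 7.3536%.
Total capital V = 4.75 + 0.49 + 1.92 = 7.16.
Equity: weight = 4.75/7.16 = 0.6634; cost = 7.6%.
Preferred: weight = 0.49/7.16 = 0.0684; cost = 7.3536%.
Bank debt: weight = 1.92/7.16 = 0.2682; after-tax cost = 4% × (1 − 0%) = 4.0000%.
WACC = 0.6634 × 7.6000% + 0.0684 × 7.3536% + 0.2682 × 4.0000% = 6.6178%.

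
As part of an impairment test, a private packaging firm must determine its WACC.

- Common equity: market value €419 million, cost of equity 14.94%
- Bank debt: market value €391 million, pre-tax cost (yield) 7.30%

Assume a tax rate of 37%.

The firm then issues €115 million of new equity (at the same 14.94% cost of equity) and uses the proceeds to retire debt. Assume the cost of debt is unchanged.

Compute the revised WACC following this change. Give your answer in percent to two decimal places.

11.42%

After the change:
Total capital V = 534 + 276 = 810.
Equity: weight = 534/810 = 0.6593; cost = 14.94%.
Bank debt: weight = 276/810 = 0.3407; after-tax cost = 7.3% × (1 − 37%) = 4.5990%.
WACC = 0.6593 × 14.9400% + 0.3407 × 4.5990% = 11.4164%.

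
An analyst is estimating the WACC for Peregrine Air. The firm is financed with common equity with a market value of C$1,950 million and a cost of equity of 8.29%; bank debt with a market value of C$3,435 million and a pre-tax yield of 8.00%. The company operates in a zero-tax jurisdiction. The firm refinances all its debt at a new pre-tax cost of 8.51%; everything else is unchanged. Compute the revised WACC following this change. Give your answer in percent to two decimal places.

8.43%

After the change:
Total capital V = 1950 + 3435 = 5385.
Equity: weight = 1950/5385 = 0.3621; cost = 8.29%.
Bank debt: weight = 3435/5385 = 0.6379; after-tax cost = 8.51% × (1 − 0%) = 8.5100%.
WACC = 0.3621 × 8.2900% + 0.6379 × 8.5100% = 8.4303%.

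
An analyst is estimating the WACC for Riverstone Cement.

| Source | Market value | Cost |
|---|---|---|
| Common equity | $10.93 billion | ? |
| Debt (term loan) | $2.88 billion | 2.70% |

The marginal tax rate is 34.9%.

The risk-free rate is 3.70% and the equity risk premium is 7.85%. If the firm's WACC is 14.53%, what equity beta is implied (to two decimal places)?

Total capital V = 10.93 + 2.88 = 13.81.
Equity weight = 10.93/13.81 = 0.7915.
Term loan weight = 2.88/13.81 = 0.2085.
Debt contribution = 0.2085 × 2.7% × (1 − 34.9%) = 0.3666%.
Required equity contribution = 14.53% − 0.3666% = 14.1634%  ⇒  Re = 17.8954%.
CAPM: 17.8954% = 3.7% + β × 7.85%  ⇒  β = 1.8083.

1.81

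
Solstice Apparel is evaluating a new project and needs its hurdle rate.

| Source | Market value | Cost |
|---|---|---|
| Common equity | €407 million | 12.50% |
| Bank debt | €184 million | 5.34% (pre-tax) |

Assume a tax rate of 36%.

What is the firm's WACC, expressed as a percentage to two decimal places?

9.67%

Total capital V = 407 + 184 = 591.
Equity: weight = 407/591 = 0.6887; cost = 12.5%.
Bank debt: weight = 184/591 = 0.3113; after-tax cost = 5.34% × (1 − 36%) = 3.4176%.
WACC = 0.6887 × 12.5000% + 0.3113 × 3.4176% = 9.6723%.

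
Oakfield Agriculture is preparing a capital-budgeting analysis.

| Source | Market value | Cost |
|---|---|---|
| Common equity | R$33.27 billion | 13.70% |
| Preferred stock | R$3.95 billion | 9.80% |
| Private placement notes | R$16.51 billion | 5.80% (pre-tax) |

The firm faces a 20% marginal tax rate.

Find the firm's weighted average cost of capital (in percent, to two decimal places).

10.63%

Total capital V = 33.27 + 3.95 + 16.51 = 53.73.
Equity: weight = 33.27/53.73 = 0.6192; cost = 13.7%.
Preferred: weight = 3.95/53.73 = 0.0735; cost = 9.8%.
Private placement notes: weight = 16.51/53.73 = 0.3073; after-tax cost = 5.8% × (1 − 20%) = 4.6400%.
WACC = 0.6192 × 13.7000% + 0.0735 × 9.8000% + 0.3073 × 4.6400% = 10.6294%.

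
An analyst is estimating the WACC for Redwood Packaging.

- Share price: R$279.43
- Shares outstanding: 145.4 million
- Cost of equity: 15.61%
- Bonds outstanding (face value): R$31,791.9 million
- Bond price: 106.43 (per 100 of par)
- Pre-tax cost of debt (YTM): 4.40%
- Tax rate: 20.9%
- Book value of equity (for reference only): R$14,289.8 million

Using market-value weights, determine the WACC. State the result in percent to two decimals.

Market value of equity E = 279.43 × 145.4m = 40629.122m. Market value of debt D = 31791.9m × 106.43/100 = 33836.11917m.
Total capital V = 40629.122 + 33836.11917 = 74465.24117.
Equity: weight = 40629.122/74465.24117 = 0.5456; cost = 15.61%.
Bonds outstanding: weight = 33836.11917/74465.24117 = 0.4544; after-tax cost = 4.4% × (1 − 20.9%) = 3.4804%.
WACC = 0.5456 × 15.6100% + 0.4544 × 3.4804% = 10.0985%.

10.10%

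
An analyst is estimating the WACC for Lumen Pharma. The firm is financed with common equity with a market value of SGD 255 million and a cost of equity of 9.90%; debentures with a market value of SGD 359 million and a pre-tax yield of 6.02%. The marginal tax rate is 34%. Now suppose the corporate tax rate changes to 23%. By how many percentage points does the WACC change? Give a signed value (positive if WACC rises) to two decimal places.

Current WACC:
Total capital V = 255 + 359 = 614.
Equity: weight = 255/614 = 0.4153; cost = 9.9%.
Debentures: weight = 359/614 = 0.5847; after-tax cost = 6.02% × (1 − 34%) = 3.9732%.
WACC = 0.4153 × 9.9000% + 0.5847 × 3.9732% = 6.4347%.
After the change:
Total capital V = 255 + 359 = 614.
Equity: weight = 255/614 = 0.4153; cost = 9.9%.
Debentures: weight = 359/614 = 0.5847; after-tax cost = 6.02% × (1 − 23%) = 4.6354%.
WACC = 0.4153 × 9.9000% + 0.5847 × 4.6354% = 6.8218%.
Change in WACC = 6.8218% − 6.4347% = 0.3872 pp.

+0.39 pp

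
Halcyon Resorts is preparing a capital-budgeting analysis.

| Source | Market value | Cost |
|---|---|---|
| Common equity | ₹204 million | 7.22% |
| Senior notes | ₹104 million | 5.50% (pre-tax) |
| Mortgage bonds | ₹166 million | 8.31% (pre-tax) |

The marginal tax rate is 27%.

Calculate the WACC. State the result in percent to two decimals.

6.11%

Total capital V = 204 + 104 + 166 = 474.
Equity: weight = 204/474 = 0.4304; cost = 7.22%.
Senior notes: weight = 104/474 = 0.2194; after-tax cost = 5.5% × (1 − 27%) = 4.0150%.
Mortgage bonds: weight = 166/474 = 0.3502; after-tax cost = 8.31% × (1 − 27%) = 6.0663%.
WACC = 0.4304 × 7.2200% + 0.2194 × 4.0150% + 0.3502 × 6.0663% = 6.1128%.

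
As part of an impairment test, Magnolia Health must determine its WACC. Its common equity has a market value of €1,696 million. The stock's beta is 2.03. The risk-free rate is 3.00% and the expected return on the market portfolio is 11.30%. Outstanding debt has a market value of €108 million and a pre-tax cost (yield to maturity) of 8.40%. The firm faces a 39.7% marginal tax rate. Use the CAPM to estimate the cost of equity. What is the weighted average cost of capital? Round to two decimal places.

Market risk premium = 11.3% − 3.0% = 8.3%.
Cost of equity via CAPM: Re = 3.0% + 2.03 × 8.3% = 19.8490%.
Total capital V = 1696 + 108 = 1804.
Equity: weight = 1696/1804 = 0.9401; cost = 19.849%.
Debt: weight = 108/1804 = 0.0599; after-tax cost = 8.4% × (1 − 39.7%) = 5.0652%.
WACC = 0.9401 × 19.8490% + 0.0599 × 5.0652% = 18.9639%.

18.96%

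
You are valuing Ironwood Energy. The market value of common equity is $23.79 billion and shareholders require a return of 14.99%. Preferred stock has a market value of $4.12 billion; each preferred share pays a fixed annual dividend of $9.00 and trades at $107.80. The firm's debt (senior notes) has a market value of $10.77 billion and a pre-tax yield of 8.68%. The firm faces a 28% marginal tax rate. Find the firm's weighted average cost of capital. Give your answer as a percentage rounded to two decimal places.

11.85%

Cost of preferred: Rp = 9.0 / 107.8 = 8.3488%.
Total capital V = 23.79 + 4.12 + 10.77 = 38.68.
Equity: weight = 23.79/38.68 = 0.6150; cost = 14.99%.
Preferred: weight = 4.12/38.68 = 0.1065; cost = 8.3488%.
Senior notes: weight = 10.77/38.68 = 0.2784; after-tax cost = 8.68% × (1 − 28%) = 6.2496%.
WACC = 0.6150 × 14.9900% + 0.1065 × 8.3488% + 0.2784 × 6.2496% = 11.8489%.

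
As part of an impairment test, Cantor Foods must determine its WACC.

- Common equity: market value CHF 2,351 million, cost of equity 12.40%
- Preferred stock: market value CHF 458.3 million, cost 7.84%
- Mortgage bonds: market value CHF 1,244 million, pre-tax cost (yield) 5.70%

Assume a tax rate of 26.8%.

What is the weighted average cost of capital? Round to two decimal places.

Total capital V = 2351 + 458.3 + 1244 = 4053.3.
Equity: weight = 2351/4053.3 = 0.5800; cost = 12.4%.
Preferred: weight = 458.3/4053.3 = 0.1131; cost = 7.84%.
Mortgage bonds: weight = 1244/4053.3 = 0.3069; after-tax cost = 5.7% × (1 − 26.8%) = 4.1724%.
WACC = 0.5800 × 12.4000% + 0.1131 × 7.8400% + 0.3069 × 4.1724% = 9.3593%.

9.36%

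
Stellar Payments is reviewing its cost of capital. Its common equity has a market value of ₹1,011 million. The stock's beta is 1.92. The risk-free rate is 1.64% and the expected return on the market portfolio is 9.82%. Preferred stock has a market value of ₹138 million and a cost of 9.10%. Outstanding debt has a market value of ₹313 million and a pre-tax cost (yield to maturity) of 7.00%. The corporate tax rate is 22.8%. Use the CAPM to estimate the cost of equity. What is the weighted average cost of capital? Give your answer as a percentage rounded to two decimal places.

14.01%

Market risk premium = 9.82% − 1.64% = 8.18%.
Cost of equity via CAPM: Re = 1.64% + 1.92 × 8.18% = 17.3456%.
Total capital V = 1011 + 138 + 313 = 1462.
Equity: weight = 1011/1462 = 0.6915; cost = 17.3456%.
Preferred: weight = 138/1462 = 0.0944; cost = 9.1%.
Debt: weight = 313/1462 = 0.2141; after-tax cost = 7% × (1 − 22.8%) = 5.4040%.
WACC = 0.6915 × 17.3456% + 0.0944 × 9.1000% + 0.2141 × 5.4040% = 14.0107%.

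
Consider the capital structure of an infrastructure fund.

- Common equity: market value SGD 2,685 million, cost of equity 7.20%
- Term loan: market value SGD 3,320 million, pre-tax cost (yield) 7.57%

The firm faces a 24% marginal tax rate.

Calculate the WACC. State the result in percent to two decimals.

6.40%

Total capital V = 2685 + 3320 = 6005.
Equity: weight = 2685/6005 = 0.4471; cost = 7.2%.
Term loan: weight = 3320/6005 = 0.5529; after-tax cost = 7.57% × (1 − 24%) = 5.7532%.
WACC = 0.4471 × 7.2000% + 0.5529 × 5.7532% = 6.4001%.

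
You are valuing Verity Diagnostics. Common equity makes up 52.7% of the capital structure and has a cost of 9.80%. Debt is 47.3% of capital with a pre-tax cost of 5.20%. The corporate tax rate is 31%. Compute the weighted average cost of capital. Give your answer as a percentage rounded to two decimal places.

6.86%

After-tax cost of debt = 5.2% × (1 − 31%) = 3.5880%.
WACC = 0.527 × 9.8000% + 0.473 × 3.5880% = 6.8617%.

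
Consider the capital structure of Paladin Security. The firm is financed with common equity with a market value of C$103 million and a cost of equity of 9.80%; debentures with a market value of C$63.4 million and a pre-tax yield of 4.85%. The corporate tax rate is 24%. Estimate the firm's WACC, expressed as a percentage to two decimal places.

7.47%

Total capital V = 103 + 63.4 = 166.4.
Equity: weight = 103/166.4 = 0.6190; cost = 9.8%.
Debentures: weight = 63.4/166.4 = 0.3810; after-tax cost = 4.85% × (1 − 24%) = 3.6860%.
WACC = 0.6190 × 9.8000% + 0.3810 × 3.6860% = 7.4705%.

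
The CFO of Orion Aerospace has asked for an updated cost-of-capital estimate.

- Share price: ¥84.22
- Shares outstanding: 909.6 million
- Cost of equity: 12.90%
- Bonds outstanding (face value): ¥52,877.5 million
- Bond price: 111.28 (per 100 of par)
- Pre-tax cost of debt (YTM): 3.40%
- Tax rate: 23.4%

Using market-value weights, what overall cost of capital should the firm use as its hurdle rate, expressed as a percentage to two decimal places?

8.43%

Market value of equity E = 84.22 × 909.6m = 76606.512m. Market value of debt D = 52877.5m × 111.28/100 = 58842.082m.
Total capital V = 76606.512 + 58842.082 = 135448.594.
Equity: weight = 76606.512/135448.594 = 0.5656; cost = 12.9%.
Bonds outstanding: weight = 58842.082/135448.594 = 0.4344; after-tax cost = 3.4% × (1 − 23.4%) = 2.6044%.
WACC = 0.5656 × 12.9000% + 0.4344 × 2.6044% = 8.4273%.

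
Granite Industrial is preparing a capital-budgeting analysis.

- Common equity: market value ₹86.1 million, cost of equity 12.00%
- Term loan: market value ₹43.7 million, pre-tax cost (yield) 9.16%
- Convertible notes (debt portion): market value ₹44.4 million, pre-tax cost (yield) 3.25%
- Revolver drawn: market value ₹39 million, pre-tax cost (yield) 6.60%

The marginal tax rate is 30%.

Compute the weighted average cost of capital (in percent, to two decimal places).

7.48%

Total capital V = 86.1 + 43.7 + 44.4 + 39 = 213.2.
Equity: weight = 86.1/213.2 = 0.4038; cost = 12%.
Term loan: weight = 43.7/213.2 = 0.2050; after-tax cost = 9.16% × (1 − 30%) = 6.4120%.
Convertible notes (debt portion): weight = 44.4/213.2 = 0.2083; after-tax cost = 3.25% × (1 − 30%) = 2.2750%.
Revolver drawn: weight = 39/213.2 = 0.1829; after-tax cost = 6.6% × (1 − 30%) = 4.6200%.
WACC = 0.4038 × 12.0000% + 0.2050 × 6.4120% + 0.2083 × 2.2750% + 0.1829 × 4.6200% = 7.4793%.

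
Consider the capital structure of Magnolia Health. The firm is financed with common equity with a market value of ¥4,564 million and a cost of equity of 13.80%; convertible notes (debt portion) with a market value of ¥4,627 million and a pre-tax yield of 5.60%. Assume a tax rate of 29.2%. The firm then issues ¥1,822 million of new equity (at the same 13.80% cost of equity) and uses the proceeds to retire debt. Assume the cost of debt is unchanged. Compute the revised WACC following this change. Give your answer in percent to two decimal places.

10.80%

After the change:
Total capital V = 6386 + 2805 = 9191.
Equity: weight = 6386/9191 = 0.6948; cost = 13.8%.
Convertible notes (debt portion): weight = 2805/9191 = 0.3052; after-tax cost = 5.6% × (1 − 29.2%) = 3.9648%.
WACC = 0.6948 × 13.8000% + 0.3052 × 3.9648% = 10.7984%.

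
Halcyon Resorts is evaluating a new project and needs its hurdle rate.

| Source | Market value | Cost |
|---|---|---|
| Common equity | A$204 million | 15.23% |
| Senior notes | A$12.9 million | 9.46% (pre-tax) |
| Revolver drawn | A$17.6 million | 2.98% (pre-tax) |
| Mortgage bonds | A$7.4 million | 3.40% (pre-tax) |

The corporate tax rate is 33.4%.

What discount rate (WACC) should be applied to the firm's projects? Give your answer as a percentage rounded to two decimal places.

Total capital V = 204 + 12.9 + 17.6 + 7.4 = 241.9.
Equity: weight = 204/241.9 = 0.8433; cost = 15.23%.
Senior notes: weight = 12.9/241.9 = 0.0533; after-tax cost = 9.46% × (1 − 33.4%) = 6.3004%.
Revolver drawn: weight = 17.6/241.9 = 0.0728; after-tax cost = 2.98% × (1 − 33.4%) = 1.9847%.
Mortgage bonds: weight = 7.4/241.9 = 0.0306; after-tax cost = 3.4% × (1 − 33.4%) = 2.2644%.
WACC = 0.8433 × 15.2300% + 0.0533 × 6.3004% + 0.0728 × 1.9847% + 0.0306 × 2.2644% = 13.3935%.

13.39%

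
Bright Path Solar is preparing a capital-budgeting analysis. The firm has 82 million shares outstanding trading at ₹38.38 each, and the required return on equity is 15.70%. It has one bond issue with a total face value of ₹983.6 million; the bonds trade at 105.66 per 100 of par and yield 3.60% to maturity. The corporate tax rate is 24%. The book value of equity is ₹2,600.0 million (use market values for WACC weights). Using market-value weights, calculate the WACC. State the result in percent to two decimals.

Market value of equity E = 38.38 × 82m = 3147.16m. Market value of debt D = 983.6m × 105.66/100 = 1039.27176m.
Total capital V = 3147.16 + 1039.27176 = 4186.43176.
Equity: weight = 3147.16/4186.43176 = 0.7518; cost = 15.7%.
Bonds outstanding: weight = 1039.27176/4186.43176 = 0.2482; after-tax cost = 3.6% × (1 − 24%) = 2.7360%.
WACC = 0.7518 × 15.7000% + 0.2482 × 2.7360% = 12.4817%.

12.48%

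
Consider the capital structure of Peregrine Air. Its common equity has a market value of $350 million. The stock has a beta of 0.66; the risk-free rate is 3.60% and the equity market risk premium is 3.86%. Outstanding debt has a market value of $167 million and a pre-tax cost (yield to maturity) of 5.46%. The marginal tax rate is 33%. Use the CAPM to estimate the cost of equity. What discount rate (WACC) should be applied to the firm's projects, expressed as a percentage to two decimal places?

Cost of equity via CAPM: Re = 3.6% + 0.66 × 3.86% = 6.1476%.
Total capital V = 350 + 167 = 517.
Equity: weight = 350/517 = 0.6770; cost = 6.1476%.
Debt: weight = 167/517 = 0.3230; after-tax cost = 5.46% × (1 − 33%) = 3.6582%.
WACC = 0.6770 × 6.1476% + 0.3230 × 3.6582% = 5.3435%.

5.34%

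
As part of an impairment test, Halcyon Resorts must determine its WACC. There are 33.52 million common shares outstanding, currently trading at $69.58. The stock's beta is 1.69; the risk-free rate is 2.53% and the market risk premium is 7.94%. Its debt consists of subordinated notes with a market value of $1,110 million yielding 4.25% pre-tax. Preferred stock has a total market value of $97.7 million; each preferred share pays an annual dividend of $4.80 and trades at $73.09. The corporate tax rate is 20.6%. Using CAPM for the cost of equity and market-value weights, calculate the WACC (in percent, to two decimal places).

11.75%

Cost of equity via CAPM: Re = 2.53% + 1.69 × 7.94% = 15.9486%.
Cost of preferred: Rp = 4.8 / 73.09 = 6.5672%.
Market value of equity E = 69.58 × 33.52m = 2332.3216m.
Total capital V = 2332.3216 + 97.7 + 1110 = 3540.0216.
Equity: weight = 2332.3216/3540.0216 = 0.6588; cost = 15.9486%.
Preferred: weight = 97.7/3540.0216 = 0.0276; cost = 6.5672%.
Subordinated notes: weight = 1110/3540.0216 = 0.3136; after-tax cost = 4.25% × (1 − 20.6%) = 3.3745%.
WACC = 0.6588 × 15.9486% + 0.0276 × 6.5672% + 0.3136 × 3.3745% = 11.7470%.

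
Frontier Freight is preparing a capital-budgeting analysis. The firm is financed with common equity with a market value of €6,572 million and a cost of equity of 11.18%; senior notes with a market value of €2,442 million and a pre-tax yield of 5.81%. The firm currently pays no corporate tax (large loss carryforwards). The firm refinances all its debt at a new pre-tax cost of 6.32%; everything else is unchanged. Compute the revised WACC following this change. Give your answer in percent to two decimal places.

9.86%

After the change:
Total capital V = 6572 + 2442 = 9014.
Equity: weight = 6572/9014 = 0.7291; cost = 11.18%.
Senior notes: weight = 2442/9014 = 0.2709; after-tax cost = 6.32% × (1 − 0%) = 6.3200%.
WACC = 0.7291 × 11.1800% + 0.2709 × 6.3200% = 9.8634%.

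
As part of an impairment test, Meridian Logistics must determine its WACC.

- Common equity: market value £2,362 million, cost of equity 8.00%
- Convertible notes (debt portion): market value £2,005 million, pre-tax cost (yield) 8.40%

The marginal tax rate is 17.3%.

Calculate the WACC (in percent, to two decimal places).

7.52%

Total capital V = 2362 + 2005 = 4367.
Equity: weight = 2362/4367 = 0.5409; cost = 8%.
Convertible notes (debt portion): weight = 2005/4367 = 0.4591; after-tax cost = 8.4% × (1 − 17.3%) = 6.9468%.
WACC = 0.5409 × 8.0000% + 0.4591 × 6.9468% = 7.5164%.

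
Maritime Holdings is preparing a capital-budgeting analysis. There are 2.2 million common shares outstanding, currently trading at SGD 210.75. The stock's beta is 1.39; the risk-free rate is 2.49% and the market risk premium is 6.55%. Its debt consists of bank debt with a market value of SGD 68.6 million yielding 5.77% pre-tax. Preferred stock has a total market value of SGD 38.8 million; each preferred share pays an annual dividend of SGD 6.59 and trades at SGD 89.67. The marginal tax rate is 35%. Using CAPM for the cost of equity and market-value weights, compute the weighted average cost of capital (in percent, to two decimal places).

Cost of equity via CAPM: Re = 2.49% + 1.39 × 6.55% = 11.5945%.
Cost of preferred: Rp = 6.59 / 89.67 = 7.3492%.
Market value of equity E = 210.75 × 2.2m = 463.65m.
Total capital V = 463.65 + 38.8 + 68.6 = 571.05.
Equity: weight = 463.65/571.05 = 0.8119; cost = 11.5945%.
Preferred: weight = 38.8/571.05 = 0.0679; cost = 7.3492%.
Bank debt: weight = 68.6/571.05 = 0.1201; after-tax cost = 5.77% × (1 − 35%) = 3.7505%.
WACC = 0.8119 × 11.5945% + 0.0679 × 7.3492% + 0.1201 × 3.7505% = 10.3638%.

10.36%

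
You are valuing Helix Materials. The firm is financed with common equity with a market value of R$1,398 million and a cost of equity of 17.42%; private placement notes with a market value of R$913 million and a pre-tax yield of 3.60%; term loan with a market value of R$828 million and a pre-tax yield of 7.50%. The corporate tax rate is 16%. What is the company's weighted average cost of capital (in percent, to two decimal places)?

Total capital V = 1398 + 913 + 828 = 3139.
Equity: weight = 1398/3139 = 0.4454; cost = 17.42%.
Private placement notes: weight = 913/3139 = 0.2909; after-tax cost = 3.6% × (1 − 16%) = 3.0240%.
Term loan: weight = 828/3139 = 0.2638; after-tax cost = 7.5% × (1 − 16%) = 6.3000%.
WACC = 0.4454 × 17.4200% + 0.2909 × 3.0240% + 0.2638 × 6.3000% = 10.2996%.

10.30%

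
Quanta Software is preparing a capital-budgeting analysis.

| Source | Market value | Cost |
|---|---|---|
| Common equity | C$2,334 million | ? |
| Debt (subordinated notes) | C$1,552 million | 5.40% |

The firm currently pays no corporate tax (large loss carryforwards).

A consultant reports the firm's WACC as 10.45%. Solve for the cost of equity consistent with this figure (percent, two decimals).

Total capital V = 2334 + 1552 = 3886.
Equity weight = 2334/3886 = 0.6006.
Subordinated notes weight = 1552/3886 = 0.3994.
Debt contribution = 0.3994 × 5.4% × (1 − 0%) = 2.1567%.
Required equity contribution = 10.45% − 2.1567% = 8.2933%.
Re = 8.2933% / 0.6006 = 13.8080%.

13.81%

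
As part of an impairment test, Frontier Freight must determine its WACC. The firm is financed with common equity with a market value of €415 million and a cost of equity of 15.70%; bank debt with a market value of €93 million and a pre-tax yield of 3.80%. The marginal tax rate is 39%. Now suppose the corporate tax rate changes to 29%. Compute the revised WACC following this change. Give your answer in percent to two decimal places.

13.32%

After the change:
Total capital V = 415 + 93 = 508.
Equity: weight = 415/508 = 0.8169; cost = 15.7%.
Bank debt: weight = 93/508 = 0.1831; after-tax cost = 3.8% × (1 − 29%) = 2.6980%.
WACC = 0.8169 × 15.7000% + 0.1831 × 2.6980% = 13.3197%.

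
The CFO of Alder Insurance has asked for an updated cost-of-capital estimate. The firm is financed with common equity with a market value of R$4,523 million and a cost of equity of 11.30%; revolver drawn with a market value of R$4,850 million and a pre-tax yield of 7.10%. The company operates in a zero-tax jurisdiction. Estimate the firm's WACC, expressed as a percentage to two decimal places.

Total capital V = 4523 + 4850 = 9373.
Equity: weight = 4523/9373 = 0.4826; cost = 11.3%.
Revolver drawn: weight = 4850/9373 = 0.5174; after-tax cost = 7.1% × (1 − 0%) = 7.1000%.
WACC = 0.4826 × 11.3000% + 0.5174 × 7.1000% = 9.1267%.

9.13%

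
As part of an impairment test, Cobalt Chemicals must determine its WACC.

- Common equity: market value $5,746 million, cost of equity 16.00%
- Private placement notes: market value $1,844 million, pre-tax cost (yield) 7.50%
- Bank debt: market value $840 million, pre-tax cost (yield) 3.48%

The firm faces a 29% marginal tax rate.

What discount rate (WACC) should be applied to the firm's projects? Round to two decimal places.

12.32%

Total capital V = 5746 + 1844 + 840 = 8430.
Equity: weight = 5746/8430 = 0.6816; cost = 16%.
Private placement notes: weight = 1844/8430 = 0.2187; after-tax cost = 7.5% × (1 − 29%) = 5.3250%.
Bank debt: weight = 840/8430 = 0.0996; after-tax cost = 3.48% × (1 − 29%) = 2.4708%.
WACC = 0.6816 × 16.0000% + 0.2187 × 5.3250% + 0.0996 × 2.4708% = 12.3168%.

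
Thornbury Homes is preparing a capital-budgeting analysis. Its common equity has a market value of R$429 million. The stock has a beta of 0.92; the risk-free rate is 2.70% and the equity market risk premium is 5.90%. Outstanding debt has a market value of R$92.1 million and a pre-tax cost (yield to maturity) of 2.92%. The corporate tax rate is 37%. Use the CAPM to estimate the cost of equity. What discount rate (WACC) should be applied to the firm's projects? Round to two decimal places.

7.02%

Cost of equity via CAPM: Re = 2.7% + 0.92 × 5.9% = 8.1280%.
Total capital V = 429 + 92.1 = 521.1.
Equity: weight = 429/521.1 = 0.8233; cost = 8.128%.
Debt: weight = 92.1/521.1 = 0.1767; after-tax cost = 2.92% × (1 − 37%) = 1.8396%.
WACC = 0.8233 × 8.1280% + 0.1767 × 1.8396% = 7.0166%.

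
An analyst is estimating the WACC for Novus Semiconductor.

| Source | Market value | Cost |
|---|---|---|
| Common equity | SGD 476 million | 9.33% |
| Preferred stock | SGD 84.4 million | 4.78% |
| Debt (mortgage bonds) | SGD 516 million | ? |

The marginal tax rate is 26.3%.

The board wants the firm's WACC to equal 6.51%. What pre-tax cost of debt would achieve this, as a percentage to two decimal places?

5.69%

Total capital V = 476 + 84.4 + 516 = 1076.4.
Equity weight = 476/1076.4 = 0.4422.
Preferred weight = 84.4/1076.4 = 0.0784.
Mortgage bonds weight = 516/1076.4 = 0.4794.
Equity contribution = 0.4422 × 9.33% = 4.1259%.
Preferred contribution = 0.0784 × 4.78% = 0.3748%.
Remaining for debt = 6.51% − 4.5007% = 2.0093%.
Rd × (1 − 26.3%) × 0.4794 = 2.0093%  ⇒  Rd = 5.6873%.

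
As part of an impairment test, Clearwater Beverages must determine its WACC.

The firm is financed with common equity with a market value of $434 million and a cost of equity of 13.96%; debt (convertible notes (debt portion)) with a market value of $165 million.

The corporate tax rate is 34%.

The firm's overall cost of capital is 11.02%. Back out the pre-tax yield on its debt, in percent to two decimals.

4.98%

Total capital V = 434 + 165 = 599.
Equity weight = 434/599 = 0.7245.
Convertible notes (debt portion) weight = 165/599 = 0.2755.
Equity contribution = 0.7245 × 13.96% = 10.1146%.
Remaining for debt = 11.02% − 10.1146% = 0.9054%.
Rd × (1 − 34%) × 0.2755 = 0.9054%  ⇒  Rd = 4.9802%.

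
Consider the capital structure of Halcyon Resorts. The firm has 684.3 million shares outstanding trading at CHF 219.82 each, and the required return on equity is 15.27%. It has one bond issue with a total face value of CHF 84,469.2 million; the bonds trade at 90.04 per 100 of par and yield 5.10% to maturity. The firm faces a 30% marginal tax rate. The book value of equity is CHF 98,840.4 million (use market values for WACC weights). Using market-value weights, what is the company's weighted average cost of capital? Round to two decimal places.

Market value of equity E = 219.82 × 684.3m = 150422.826m. Market value of debt D = 84469.2m × 90.04/100 = 76056.06768m.
Total capital V = 150422.826 + 76056.06768 = 226478.89368.
Equity: weight = 150422.826/226478.89368 = 0.6642; cost = 15.27%.
Bonds outstanding: weight = 76056.06768/226478.89368 = 0.3358; after-tax cost = 5.1% × (1 − 30%) = 3.5700%.
WACC = 0.6642 × 15.2700% + 0.3358 × 3.5700% = 11.3409%.

11.34%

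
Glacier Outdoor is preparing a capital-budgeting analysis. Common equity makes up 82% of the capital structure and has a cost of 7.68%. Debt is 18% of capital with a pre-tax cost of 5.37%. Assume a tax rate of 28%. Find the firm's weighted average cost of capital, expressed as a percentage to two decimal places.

6.99%

After-tax cost of debt = 5.37% × (1 − 28%) = 3.8664%.
WACC = 0.820 × 7.6800% + 0.180 × 3.8664% = 6.9936%.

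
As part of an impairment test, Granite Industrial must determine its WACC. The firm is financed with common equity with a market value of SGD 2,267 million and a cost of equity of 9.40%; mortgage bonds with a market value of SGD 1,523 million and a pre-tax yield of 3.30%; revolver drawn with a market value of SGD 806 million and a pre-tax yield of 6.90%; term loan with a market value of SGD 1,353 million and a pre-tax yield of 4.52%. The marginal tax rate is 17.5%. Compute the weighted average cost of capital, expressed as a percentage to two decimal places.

5.90%

Total capital V = 2267 + 1523 + 806 + 1353 = 5949.
Equity: weight = 2267/5949 = 0.3811; cost = 9.4%.
Mortgage bonds: weight = 1523/5949 = 0.2560; after-tax cost = 3.3% × (1 − 17.5%) = 2.7225%.
Revolver drawn: weight = 806/5949 = 0.1355; after-tax cost = 6.9% × (1 − 17.5%) = 5.6925%.
Term loan: weight = 1353/5949 = 0.2274; after-tax cost = 4.52% × (1 − 17.5%) = 3.7290%.
WACC = 0.3811 × 9.4000% + 0.2560 × 2.7225% + 0.1355 × 5.6925% + 0.2274 × 3.7290% = 5.8984%.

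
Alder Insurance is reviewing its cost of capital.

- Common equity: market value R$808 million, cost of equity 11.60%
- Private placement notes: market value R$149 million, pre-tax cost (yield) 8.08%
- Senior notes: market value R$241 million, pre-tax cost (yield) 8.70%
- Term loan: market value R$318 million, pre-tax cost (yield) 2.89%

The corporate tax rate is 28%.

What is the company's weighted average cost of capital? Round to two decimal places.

Total capital V = 808 + 149 + 241 + 318 = 1516.
Equity: weight = 808/1516 = 0.5330; cost = 11.6%.
Private placement notes: weight = 149/1516 = 0.0983; after-tax cost = 8.08% × (1 − 28%) = 5.8176%.
Senior notes: weight = 241/1516 = 0.1590; after-tax cost = 8.7% × (1 − 28%) = 6.2640%.
Term loan: weight = 318/1516 = 0.2098; after-tax cost = 2.89% × (1 − 28%) = 2.0808%.
WACC = 0.5330 × 11.6000% + 0.0983 × 5.8176% + 0.1590 × 6.2640% + 0.2098 × 2.0808% = 8.1866%.

8.19%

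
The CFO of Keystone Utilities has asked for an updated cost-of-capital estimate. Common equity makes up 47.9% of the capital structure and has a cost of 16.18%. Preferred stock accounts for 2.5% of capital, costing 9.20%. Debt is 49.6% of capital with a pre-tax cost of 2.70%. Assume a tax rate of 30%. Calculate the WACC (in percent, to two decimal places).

After-tax cost of debt = 2.7% × (1 − 30%) = 1.8900%.
WACC = 0.479 × 16.1800% + 0.025 × 9.2000% + 0.496 × 1.8900% = 8.9177%.

8.92%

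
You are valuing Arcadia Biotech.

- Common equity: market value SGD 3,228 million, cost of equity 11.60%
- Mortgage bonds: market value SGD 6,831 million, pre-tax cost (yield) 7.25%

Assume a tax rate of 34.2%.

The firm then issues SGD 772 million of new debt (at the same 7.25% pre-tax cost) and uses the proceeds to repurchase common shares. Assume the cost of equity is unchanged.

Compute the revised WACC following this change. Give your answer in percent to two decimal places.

After the change:
Total capital V = 2456 + 7603 = 10059.
Equity: weight = 2456/10059 = 0.2442; cost = 11.6%.
Mortgage bonds: weight = 7603/10059 = 0.7558; after-tax cost = 7.25% × (1 − 34.2%) = 4.7705%.
WACC = 0.2442 × 11.6000% + 0.7558 × 4.7705% = 6.4380%.

6.44%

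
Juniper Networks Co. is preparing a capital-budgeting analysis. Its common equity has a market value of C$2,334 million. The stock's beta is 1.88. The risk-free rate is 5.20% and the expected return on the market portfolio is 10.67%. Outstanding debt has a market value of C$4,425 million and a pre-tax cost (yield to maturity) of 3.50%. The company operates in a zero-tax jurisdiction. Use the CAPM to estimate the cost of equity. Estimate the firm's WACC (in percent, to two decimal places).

7.64%

Market risk premium = 10.67% − 5.2% = 5.47%.
Cost of equity via CAPM: Re = 5.2% + 1.88 × 5.47% = 15.4836%.
Total capital V = 2334 + 4425 = 6759.
Equity: weight = 2334/6759 = 0.3453; cost = 15.4836%.
Debt: weight = 4425/6759 = 0.6547; after-tax cost = 3.5% × (1 − 0%) = 3.5000%.
WACC = 0.3453 × 15.4836% + 0.6547 × 3.5000% = 7.6381%.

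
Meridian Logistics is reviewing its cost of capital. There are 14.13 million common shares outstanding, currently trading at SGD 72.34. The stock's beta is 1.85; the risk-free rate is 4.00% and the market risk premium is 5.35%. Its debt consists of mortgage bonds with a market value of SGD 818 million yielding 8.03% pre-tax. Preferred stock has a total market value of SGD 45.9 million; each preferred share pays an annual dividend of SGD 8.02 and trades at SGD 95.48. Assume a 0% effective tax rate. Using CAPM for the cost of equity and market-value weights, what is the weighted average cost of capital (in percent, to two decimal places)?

11.22%

Cost of equity via CAPM: Re = 4.0% + 1.85 × 5.35% = 13.8975%.
Cost of preferred: Rp = 8.02 / 95.48 = 8.3997%.
Market value of equity E = 72.34 × 14.13m = 1022.1642m.
Total capital V = 1022.1642 + 45.9 + 818 = 1886.0642.
Equity: weight = 1022.1642/1886.0642 = 0.5420; cost = 13.8975%.
Preferred: weight = 45.9/1886.0642 = 0.0243; cost = 8.3997%.
Mortgage bonds: weight = 818/1886.0642 = 0.4337; after-tax cost = 8.03% × (1 − 0%) = 8.0300%.
WACC = 0.5420 × 13.8975% + 0.0243 × 8.3997% + 0.4337 × 8.0300% = 11.2189%.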